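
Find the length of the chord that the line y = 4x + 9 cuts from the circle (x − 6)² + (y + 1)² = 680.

Substitute y = 4x + 9:
17x² + 68x − 544 = 0  ⟹  x² + 4x − 32 = 0
x = 4 or x = −8, giving (4, 25) and (−8, −23).
|(4, 25) − (−8, −23)| = √((12)² + (48)²) = 12√17.

12√17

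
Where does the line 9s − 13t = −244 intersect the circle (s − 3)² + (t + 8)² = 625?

From the line, t = (244 + 9s)/13. Substituting:
250s² + 5250s + 17000 = 0  ⟹  s² + 21s + 68 = 0
s = −4 or s = −17, giving (−4, 16) and (−17, 7).

(−17, 7) and (−4, 16)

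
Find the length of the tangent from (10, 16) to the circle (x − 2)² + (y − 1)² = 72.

With centre O = (2, 1), |OP|² = 289 and r² = 72.
The tangent meets the radius at right angles, so tangent² = |PO|² − r² = 289 − 72 = 217.

√217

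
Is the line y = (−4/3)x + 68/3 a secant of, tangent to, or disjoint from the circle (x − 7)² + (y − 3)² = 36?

Substituting the line into the circle gives 25x² − 598x + 3598 = 0.
Discriminant = (−598)² − 4·25·(3598) = −2196 < 0.
No real roots: the line does not meet the circle.

disjoint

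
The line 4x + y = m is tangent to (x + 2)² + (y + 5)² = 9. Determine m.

m = −13 ± 3√17

The line touches the circle iff its distance from (−2, −5) is 3:
|4·(−2) + 1·(−5) − m| / √17 = 3
|m − (−13)| = 3√17.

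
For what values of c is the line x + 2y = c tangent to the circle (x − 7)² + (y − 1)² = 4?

c = 9 ± 2√5

Tangency holds when the distance from the centre (7, 1) to the line equals the radius 2:
|1·7 + 2·1 − c| / √5 = 2
|c − (9)| = 2√5.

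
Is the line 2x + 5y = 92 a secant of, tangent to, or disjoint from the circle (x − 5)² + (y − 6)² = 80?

disjoint

Centre (5, 6), r² = 80. Distance² from centre to line = (−52)²/29 = 2704/29.
Since d² > r², the line lies outside the circle.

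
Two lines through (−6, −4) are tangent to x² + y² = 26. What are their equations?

5x − y = −26 and x + 5y = −26

Write the tangent as mx − y + (−4 − m·(−6)) = 0 and set its distance from the centre to √26:
[m·(6) − (4)]² = 26(m² + 1)
5m² − 24m − 5 = 0, so m = 5 or m = −1/5.
With m = 5: 5x − y = −26. With m = −1/5: x + 5y = −26.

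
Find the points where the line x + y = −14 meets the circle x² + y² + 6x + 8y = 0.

Substitute y = −x − 14:
2x² + 26x + 84 = 0  ⟹  x² + 13x + 42 = 0
x = −6 or x = −7, giving (−6, −8) and (−7, −7).

(−7, −7) and (−6, −8)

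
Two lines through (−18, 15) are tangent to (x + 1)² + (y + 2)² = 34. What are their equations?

A line y − (15) = m(x − (−18)) is tangent when its distance from (−1, −2) is √34:
[m·(17) − (−17)]² = 34(m² + 1)
15m² + 34m + 15 = 0, so m = −5/3 or m = −3/5.
With m = −5/3: 5x + 3y = −45. With m = −3/5: 3x + 5y = 21.

5x + 3y = −45 and 3x + 5y = 21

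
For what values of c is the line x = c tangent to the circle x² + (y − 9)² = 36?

Tangency holds when the distance from the centre (0, 9) to the line equals the radius 6:
|1·0 + 0·9 − c| / √1 = 6
|c| = 6, so c = 6 or c = −6.

c = −6 or c = 6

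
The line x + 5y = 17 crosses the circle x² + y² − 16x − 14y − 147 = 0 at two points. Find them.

Substitute y = (17 − x)/5:
26x² − 364x − 4576 = 0  ⟹  x² − 14x − 176 = 0
x = 22 or x = −8, giving (22, −1) and (−8, 5).

(−8, 5) and (22, −1)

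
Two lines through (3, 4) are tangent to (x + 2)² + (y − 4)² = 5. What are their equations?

x + 2y = 11 and x − 2y = −5

Let a tangent through (3, 4) have slope m. Its distance from (−2, 4) must equal √5:
[m·(−5) − (0)]² = 5(m² + 1)
4m² − 1 = 0, so m = −1/2 or m = 1/2.
Through (3, 4) these give x + 2y = 11 and x − 2y = −5.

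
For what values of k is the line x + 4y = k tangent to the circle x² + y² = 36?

For a tangent, require d(centre, line) = r = 6.
|1·0 + 4·0 − k| / √17 = 6
|k| = 6√17.

k = ±6√17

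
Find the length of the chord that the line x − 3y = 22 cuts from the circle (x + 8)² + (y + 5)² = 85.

From the line, y = (−22 + x)/3. Substituting:
10x² + 130x − 140 = 0  ⟹  x² + 13x − 14 = 0
x = 1 or x = −14, giving (1, −7) and (−14, −12).
|(1, −7) − (−14, −12)| = √((15)² + (5)²) = 5√10.

5√10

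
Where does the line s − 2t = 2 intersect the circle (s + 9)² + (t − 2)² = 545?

Substitute t = (−2 + s)/2:
5s² + 60s − 1820 = 0  ⟹  s² + 12s − 364 = 0
s = 14 or s = −26, giving (14, 6) and (−26, −14).

(−26, −14) and (14, 6)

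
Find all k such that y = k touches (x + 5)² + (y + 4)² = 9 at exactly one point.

The line touches the circle iff its distance from (−5, −4) is 3:
|0·(−5) + 1·(−4) − k| / √1 = 3
|k − (−4)| = 3, so k = −1 or k = −7.

k = −7 or k = −1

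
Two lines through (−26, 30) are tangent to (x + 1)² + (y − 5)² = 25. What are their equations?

4x + 3y = −14 and 3x + 4y = 42

Write the tangent as mx − y + (30 − m·(−26)) = 0 and set its distance from the centre to 5:
(25m − (−25))² = 25(m² + 1)
12m² + 25m + 12 = 0, so m = −4/3 or m = −3/4.
Through (−26, 30) these give 4x + 3y = −14 and 3x + 4y = 42.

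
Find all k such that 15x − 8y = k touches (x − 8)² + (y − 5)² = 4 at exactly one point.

For a tangent, require d(centre, line) = r = 2.
|15·8 − 8·5 − k| / √289 = 2
|k − (80)| = 2·17, so k = 114 or k = 46.

k = 46 or k = 114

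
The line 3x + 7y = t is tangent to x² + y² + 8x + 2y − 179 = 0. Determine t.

The line touches the circle iff its distance from (−4, −1) is 14:
|3·(−4) + 7·(−1) − t| / √58 = 14
|t − (−19)| = 14√58.

t = −19 ± 14√58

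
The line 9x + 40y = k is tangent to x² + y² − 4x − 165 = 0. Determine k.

k = −515 or k = 551

Tangency holds when the distance from the centre (2, 0) to the line equals the radius 13:
|9·2 + 40·0 − k| / √1681 = 13
|k − (18)| = 13·41, so k = 551 or k = −515.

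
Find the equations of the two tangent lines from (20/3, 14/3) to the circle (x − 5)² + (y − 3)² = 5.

Write the tangent as mx − y + (14/3 − m·(20/3)) = 0 and set its distance from the centre to √5:
(−5/3m − (−5/3))² = 5(m² + 1)
2m² + 5m + 2 = 0, so m = −1/2 or m = −2.
With m = −1/2: x + 2y = 16. With m = −2: 2x + y = 18.

x + 2y = 16 and 2x + y = 18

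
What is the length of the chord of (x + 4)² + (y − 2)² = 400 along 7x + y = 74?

20√2

From the line, y = −7x + 74. Substituting:
50x² − 1000x + 4800 = 0  ⟹  x² − 20x + 96 = 0
x = 12 or x = 8, giving (12, −10) and (8, 18).
Chord length = distance between (12, −10) and (8, 18) = √800 = 20√2.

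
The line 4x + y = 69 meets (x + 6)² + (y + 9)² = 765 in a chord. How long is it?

Centre (−6, −9), r² = 765. Perpendicular distance d from centre to line = |−102| / √17 = 102/√17.
Chord = 2√(r² − d²) = 2·√(153) = 6√17.

6√17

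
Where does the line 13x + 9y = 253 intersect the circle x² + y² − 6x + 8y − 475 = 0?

Substitute y = (253 − 13x)/9:
250x² − 8000x + 43750 = 0  ⟹  x² − 32x + 175 = 0
x = 25 or x = 7, giving (25, −8) and (7, 18).

(7, 18) and (25, −8)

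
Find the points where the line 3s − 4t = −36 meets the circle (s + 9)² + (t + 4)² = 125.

(−20, −6) and (−4, 6)

Express t = (36 + 3s)/4 and substitute into the circle:
25s² + 600s + 2000 = 0  ⟹  s² + 24s + 80 = 0
s = −4 or s = −20, giving (−4, 6) and (−20, −6).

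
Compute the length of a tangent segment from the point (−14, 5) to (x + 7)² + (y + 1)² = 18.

√67

The centre is (−7, −1) and r = 3√2. The square of the distance from P to the centre is 49 + 36 = 85.
By the tangent–radius right angle, tangent length = √(|PO|² − r²) = √67.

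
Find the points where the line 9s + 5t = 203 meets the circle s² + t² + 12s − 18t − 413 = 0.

Substitute t = (203 − 9s)/5:
106s² − 2544s + 12614 = 0  ⟹  s² − 24s + 119 = 0
s = 17 or s = 7, giving (17, 10) and (7, 28).

(7, 28) and (17, 10)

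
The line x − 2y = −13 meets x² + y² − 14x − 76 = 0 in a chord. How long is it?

Express y = (13 + x)/2 and substitute into the circle:
5x² − 30x − 135 = 0  ⟹  x² − 6x − 27 = 0
x = 9 or x = −3, giving (9, 11) and (−3, 5).
|(9, 11) − (−3, 5)| = √((12)² + (6)²) = 6√5.

6√5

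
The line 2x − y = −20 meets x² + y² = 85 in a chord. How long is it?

2√5

Express y = 2x + 20 and substitute into the circle:
5x² + 80x + 315 = 0  ⟹  x² + 16x + 63 = 0
x = −7 or x = −9, giving (−7, 6) and (−9, 2).
Chord length = distance between (−7, 6) and (−9, 2) = √20 = 2√5.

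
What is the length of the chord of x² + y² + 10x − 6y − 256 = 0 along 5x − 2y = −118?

2√29

Centre (−5, 3), r² = 290. Perpendicular distance d from centre to line = |87| / √29 = 87/√29.
Half the chord is √(r² − d²) = √(29), so the full chord is 2√29.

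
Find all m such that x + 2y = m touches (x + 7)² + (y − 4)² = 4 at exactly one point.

For a tangent, require d(centre, line) = r = 2.
|1·(−7) + 2·4 − m| / √5 = 2
|m − (1)| = 2√5.

m = 1 ± 2√5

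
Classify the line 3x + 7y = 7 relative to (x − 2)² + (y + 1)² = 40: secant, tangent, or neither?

secant

Substituting the line into the circle gives 58x² − 280x − 1568 = 0.
Discriminant = (−280)² − 4·58·(−1568) = 442176 > 0.
Two real roots: the line is a secant.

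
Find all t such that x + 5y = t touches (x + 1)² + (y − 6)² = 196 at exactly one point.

For a tangent, require d(centre, line) = r = 14.
|1·(−1) + 5·6 − t| / √26 = 14
|t − (29)| = 14√26.

t = 29 ± 14√26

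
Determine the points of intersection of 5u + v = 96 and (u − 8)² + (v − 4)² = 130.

(17, 11) and (19, 1)

Substitute v = −5u + 96:
26u² − 936u + 8398 = 0  ⟹  u² − 36u + 323 = 0
u = 19 or u = 17, giving (19, 1) and (17, 11).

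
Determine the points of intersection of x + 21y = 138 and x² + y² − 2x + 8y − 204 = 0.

Express y = (138 − x)/21 and substitute into the circle:
442x² − 1326x − 47736 = 0  ⟹  x² − 3x − 108 = 0
x = 12 or x = −9, giving (12, 6) and (−9, 7).

(−9, 7) and (12, 6)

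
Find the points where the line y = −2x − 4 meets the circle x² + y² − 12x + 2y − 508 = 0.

(−10, 16) and (10, −24)

Express y = −2x − 4 and substitute into the circle:
5x² − 500 = 0  ⟹  x² − 100 = 0
x = 10 or x = −10, giving (10, −24) and (−10, 16).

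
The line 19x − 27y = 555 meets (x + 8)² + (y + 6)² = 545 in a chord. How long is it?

√1090

Substitute y = (−555 + 19x)/27:
1090x² − 3270x − 196200 = 0  ⟹  x² − 3x − 180 = 0
x = 15 or x = −12, giving (15, −10) and (−12, −29).
Chord length = distance between (15, −10) and (−12, −29) = √1090 = √1090.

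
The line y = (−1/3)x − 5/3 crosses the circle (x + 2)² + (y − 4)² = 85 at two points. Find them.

(−11, 2) and (4, −3)

Express y = (−5 − x)/3 and substitute into the circle:
10x² + 70x − 440 = 0  ⟹  x² + 7x − 44 = 0
x = 4 or x = −11, giving (4, −3) and (−11, 2).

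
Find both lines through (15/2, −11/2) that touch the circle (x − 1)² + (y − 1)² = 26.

Write the tangent as mx − y + (−11/2 − m·(15/2)) = 0 and set its distance from the centre to √26:
(−13/2m − (13/2))² = 26(m² + 1)
5m² + 26m + 5 = 0, so m = −1/5 or m = −5.
With m = −1/5: x + 5y = −20. With m = −5: 5x + y = 32.

x + 5y = −20 and 5x + y = 32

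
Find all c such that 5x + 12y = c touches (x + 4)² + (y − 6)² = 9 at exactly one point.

c = 13 or c = 91

For a tangent, require d(centre, line) = r = 3.
|5·(−4) + 12·6 − c| / √169 = 3
|c − (52)| = 3·13, so c = 91 or c = 13.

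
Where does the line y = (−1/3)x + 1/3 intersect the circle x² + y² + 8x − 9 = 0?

(−8, 3) and (1, 0)

From the line, y = (1 − x)/3. Substituting:
10x² + 70x − 80 = 0  ⟹  x² + 7x − 8 = 0
x = 1 or x = −8, giving (1, 0) and (−8, 3).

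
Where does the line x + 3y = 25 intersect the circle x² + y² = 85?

(−2, 9) and (7, 6)

Substitute y = (25 − x)/3:
10x² − 50x − 140 = 0  ⟹  x² − 5x − 14 = 0
x = 7 or x = −2, giving (7, 6) and (−2, 9).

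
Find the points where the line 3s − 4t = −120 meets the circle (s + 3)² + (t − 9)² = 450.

From the line, t = (120 + 3s)/4. Substituting:
25s² + 600s = 0  ⟹  s² + 24s = 0
s = 0 or s = −24, giving (0, 30) and (−24, 12).

(−24, 12) and (0, 30)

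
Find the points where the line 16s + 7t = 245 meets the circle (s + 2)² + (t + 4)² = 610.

(7, 19) and (21, −13)

Substitute t = (245 − 16s)/7:
305s² − 8540s + 44835 = 0  ⟹  s² − 28s + 147 = 0
s = 21 or s = 7, giving (21, −13) and (7, 19).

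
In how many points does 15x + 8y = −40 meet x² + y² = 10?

2

Substituting the line into the circle gives 289x² + 1200x + 960 = 0.
Discriminant = (1200)² − 4·289·(960) = 330240 > 0.
Two real roots: the line is a secant.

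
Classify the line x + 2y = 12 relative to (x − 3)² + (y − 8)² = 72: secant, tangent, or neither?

secant

d² = (1·3 + 2·8 − (12))²/5 = 49/5; r² = 72.
Since d² < r², the line cuts the circle twice.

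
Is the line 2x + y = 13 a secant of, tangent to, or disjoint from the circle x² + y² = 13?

d² = (2·0 + 1·0 − (13))²/5 = 169/5; r² = 13.
Since d² > r², the line lies outside the circle.

disjoint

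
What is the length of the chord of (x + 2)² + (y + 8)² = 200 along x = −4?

28

The distance from (−2, −8) to the line is 2, and r² = 200.
Chord = 2√(r² − d²) = 2·√(196) = 28.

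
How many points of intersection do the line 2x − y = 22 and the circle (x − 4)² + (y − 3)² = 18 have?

0

Centre (4, 3), r² = 18. Distance² from centre to line = (−17)²/5 = 289/5.
Since d² > r², the line lies outside the circle.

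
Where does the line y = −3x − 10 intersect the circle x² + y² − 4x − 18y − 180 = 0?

Express y = −3x − 10 and substitute into the circle:
10x² + 110x + 100 = 0  ⟹  x² + 11x + 10 = 0
x = −1 or x = −10, giving (−1, −7) and (−10, 20).

(−10, 20) and (−1, −7)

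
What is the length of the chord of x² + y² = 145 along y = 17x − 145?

Centre (0, 0), r² = 145. Perpendicular distance d from centre to line = |−145| / √290 = 145/√290.
Half the chord is √(r² − d²) = √(145/2), so the full chord is √290.

√290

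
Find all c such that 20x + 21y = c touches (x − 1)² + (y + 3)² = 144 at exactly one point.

c = −391 or c = 305

For a tangent, require d(centre, line) = r = 12.
|20·1 + 21·(−3) − c| / √841 = 12
|c − (−43)| = 12·29, so c = 305 or c = −391.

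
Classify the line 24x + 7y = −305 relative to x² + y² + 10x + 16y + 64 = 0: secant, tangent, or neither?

Substituting the line into the circle gives 625x² + 12442x + 62001 = 0.
Discriminant = (12442)² − 4·625·(62001) = −199136 < 0.
No real roots: the line does not meet the circle.

neither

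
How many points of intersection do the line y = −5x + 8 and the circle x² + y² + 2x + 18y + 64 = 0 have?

d² = (5·(−1) + 1·(−9) − (8))²/26 = 242/13; r² = 18.
Since d² > r², the line lies outside the circle.

0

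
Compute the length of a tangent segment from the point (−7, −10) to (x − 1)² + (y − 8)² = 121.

√267

The centre is (1, 8) and r = 11. The square of the distance from P to the centre is 64 + 324 = 388.
The tangent meets the radius at right angles, so tangent² = |PO|² − r² = 388 − 121 = 267.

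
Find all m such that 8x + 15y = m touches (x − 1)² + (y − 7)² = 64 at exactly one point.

m = −23 or m = 249

For a tangent, require d(centre, line) = r = 8.
|8·1 + 15·7 − m| / √289 = 8
|m − (113)| = 8·17, so m = 249 or m = −23.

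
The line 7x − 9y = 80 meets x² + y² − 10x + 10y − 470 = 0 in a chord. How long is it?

The distance from (5, −5) to the line is 0/√130, and r² = 520.
Half the chord is √(r² − d²) = √(520), so the full chord is 4√130.

4√130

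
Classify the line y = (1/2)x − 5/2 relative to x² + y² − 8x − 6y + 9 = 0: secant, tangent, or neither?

Substituting the line into the circle gives 5x² − 54x + 121 = 0.
Δ = 2916 − 2420 = 496.
Two real roots: the line is a secant.

secant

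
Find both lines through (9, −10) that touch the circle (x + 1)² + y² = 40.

3x + y = 17 and x + 3y = −21

Write the tangent as mx − y + (−10 − m·(9)) = 0 and set its distance from the centre to 2√10:
[m·(−10) − (10)]² = 40(m² + 1)
3m² + 10m + 3 = 0, so m = −3 or m = −1/3.
Through (9, −10) these give 3x + y = 17 and x + 3y = −21.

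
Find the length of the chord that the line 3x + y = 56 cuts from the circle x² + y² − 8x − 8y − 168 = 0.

4√10

Substitute y = −3x + 56:
10x² − 320x + 2520 = 0  ⟹  x² − 32x + 252 = 0
x = 18 or x = 14, giving (18, 2) and (14, 14).
Chord length = distance between (18, 2) and (14, 14) = √160 = 4√10.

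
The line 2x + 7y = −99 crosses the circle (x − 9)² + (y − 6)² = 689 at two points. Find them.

Substitute y = (−99 − 2x)/7:
53x² − 318x − 9911 = 0  ⟹  x² − 6x − 187 = 0
x = 17 or x = −11, giving (17, −19) and (−11, −11).

(−11, −11) and (17, −19)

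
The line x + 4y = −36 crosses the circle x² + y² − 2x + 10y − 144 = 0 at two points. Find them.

Substitute y = (−36 − x)/4:
17x² − 2448 = 0  ⟹  x² − 144 = 0
x = 12 or x = −12, giving (12, −12) and (−12, −6).

(−12, −6) and (12, −12)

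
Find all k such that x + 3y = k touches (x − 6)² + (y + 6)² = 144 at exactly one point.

k = −12 ± 12√10

Tangency holds when the distance from the centre (6, −6) to the line equals the radius 12:
|1·6 + 3·(−6) − k| / √10 = 12
|k − (−12)| = 12√10.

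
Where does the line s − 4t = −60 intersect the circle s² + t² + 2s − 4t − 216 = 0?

(−12, 12) and (4, 16)

From the line, t = (60 + s)/4. Substituting:
17s² + 136s − 816 = 0  ⟹  s² + 8s − 48 = 0
s = 4 or s = −12, giving (4, 16) and (−12, 12).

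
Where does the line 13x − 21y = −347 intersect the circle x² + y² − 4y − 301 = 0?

Substitute y = (347 + 13x)/21:
610x² + 7930x − 41480 = 0  ⟹  x² + 13x − 68 = 0
x = 4 or x = −17, giving (4, 19) and (−17, 6).

(−17, 6) and (4, 19)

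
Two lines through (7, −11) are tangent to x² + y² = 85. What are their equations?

2x + 9y = −85 and 9x − 2y = 85

Let a tangent through (7, −11) have slope m. Its distance from (0, 0) must equal √85:
(−7m − (11))² = 85(m² + 1)
18m² − 77m − 18 = 0, so m = −2/9 or m = 9/2.
With m = −2/9: 2x + 9y = −85. With m = 9/2: 9x − 2y = 85.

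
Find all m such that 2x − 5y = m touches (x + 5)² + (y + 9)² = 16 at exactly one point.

For a tangent, require d(centre, line) = r = 4.
|2·(−5) − 5·(−9) − m| / √29 = 4
|m − (35)| = 4√29.

m = 35 ± 4√29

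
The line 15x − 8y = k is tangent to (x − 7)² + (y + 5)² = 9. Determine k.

The line touches the circle iff its distance from (7, −5) is 3:
|15·7 − 8·(−5) − k| / √289 = 3
|k − (145)| = 3·17, so k = 196 or k = 94.

k = 94 or k = 196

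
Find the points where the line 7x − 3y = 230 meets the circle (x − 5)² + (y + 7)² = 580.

Express y = (−230 + 7x)/3 and substitute into the circle:
58x² − 3016x + 38686 = 0  ⟹  x² − 52x + 667 = 0
x = 29 or x = 23, giving (29, −9) and (23, −23).

(23, −23) and (29, −9)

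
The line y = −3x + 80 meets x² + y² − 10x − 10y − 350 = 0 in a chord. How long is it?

Express y = −3x + 80 and substitute into the circle:
10x² − 460x + 5250 = 0  ⟹  x² − 46x + 525 = 0
x = 25 or x = 21, giving (25, 5) and (21, 17).
|(25, 5) − (21, 17)| = √((4)² + (−12)²) = 4√10.

4√10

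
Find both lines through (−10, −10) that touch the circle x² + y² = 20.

Write the tangent as mx − y + (−10 − m·(−10)) = 0 and set its distance from the centre to 2√5:
[m·(10) − (10)]² = 20(m² + 1)
2m² − 5m + 2 = 0, so m = 2 or m = 1/2.
With m = 2: 2x − y = −10. With m = 1/2: x − 2y = 10.

2x − y = −10 and x − 2y = 10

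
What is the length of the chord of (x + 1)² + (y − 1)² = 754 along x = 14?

Centre (−1, 1), r² = 754. Perpendicular distance d from centre to line = |−15| / √1 = 15.
Half the chord is √(r² − d²) = √(529), so the full chord is 46.

46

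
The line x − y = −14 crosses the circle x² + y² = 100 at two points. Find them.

From the line, y = x + 14. Substituting:
2x² + 28x + 96 = 0  ⟹  x² + 14x + 48 = 0
x = −6 or x = −8, giving (−6, 8) and (−8, 6).

(−8, 6) and (−6, 8)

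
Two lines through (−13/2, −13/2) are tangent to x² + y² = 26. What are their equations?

x − 5y = 26 and 5x − y = −26

A line y − (−13/2) = m(x − (−13/2)) is tangent when its distance from (0, 0) is √26:
[m·(13/2) − (13/2)]² = 26(m² + 1)
5m² − 26m + 5 = 0, so m = 1/5 or m = 5.
With m = 1/5: x − 5y = 26. With m = 5: 5x − y = −26.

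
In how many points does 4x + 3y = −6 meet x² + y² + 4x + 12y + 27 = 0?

0

d² = (4·(−2) + 3·(−6) − (−6))²/25 = 16; r² = 13.
Since d² > r², the line lies outside the circle.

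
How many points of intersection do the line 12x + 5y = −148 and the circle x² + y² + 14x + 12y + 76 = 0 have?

d² = (12·(−7) + 5·(−6) − (−148))²/169 = 1156/169; r² = 9.
Since d² < r², the line cuts the circle twice.

2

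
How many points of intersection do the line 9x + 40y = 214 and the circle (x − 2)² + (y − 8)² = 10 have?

2

Substituting the line into the circle gives 1681x² − 4492x + 1636 = 0.
Δ = 20178064 − 11000464 = 9177600.
Two real roots: the line is a secant.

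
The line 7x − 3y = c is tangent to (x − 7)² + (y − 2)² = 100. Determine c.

The line touches the circle iff its distance from (7, 2) is 10:
|7·7 − 3·2 − c| / √58 = 10
|c − (43)| = 10√58.

c = 43 ± 10√58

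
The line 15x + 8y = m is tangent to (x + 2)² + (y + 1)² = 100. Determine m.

m = −208 or m = 132

For a tangent, require d(centre, line) = r = 10.
|15·(−2) + 8·(−1) − m| / √289 = 10
|m − (−38)| = 10·17, so m = 132 or m = −208.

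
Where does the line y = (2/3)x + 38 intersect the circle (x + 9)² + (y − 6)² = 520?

Substitute y = (114 + 2x)/3:
13x² + 546x + 5265 = 0  ⟹  x² + 42x + 405 = 0
x = −15 or x = −27, giving (−15, 28) and (−27, 20).

(−27, 20) and (−15, 28)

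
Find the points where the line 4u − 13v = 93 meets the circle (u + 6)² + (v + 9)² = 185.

From the line, v = (−93 + 4u)/13. Substituting:
185u² + 2220u − 24605 = 0  ⟹  u² + 12u − 133 = 0
u = 7 or u = −19, giving (7, −5) and (−19, −13).

(−19, −13) and (7, −5)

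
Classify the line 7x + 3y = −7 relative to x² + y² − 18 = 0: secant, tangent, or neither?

secant

Centre (0, 0), r² = 18. Distance² from centre to line = (7)²/58 = 49/58.
Since d² < r², the line cuts the circle twice.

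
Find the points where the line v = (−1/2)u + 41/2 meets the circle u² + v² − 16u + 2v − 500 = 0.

(−1, 21) and (31, 5)

From the line, v = (41 − u)/2. Substituting:
5u² − 150u − 155 = 0  ⟹  u² − 30u − 31 = 0
u = 31 or u = −1, giving (31, 5) and (−1, 21).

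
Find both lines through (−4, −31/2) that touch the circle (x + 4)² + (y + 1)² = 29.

A line y − (−31/2) = m(x − (−4)) is tangent when its distance from (−4, −1) is √29:
(0m − (29/2))² = 29(m² + 1)
4m² − 25 = 0, so m = −5/2 or m = 5/2.
Through (−4, −31/2) these give 5x + 2y = −51 and 5x − 2y = 11.

5x + 2y = −51 and 5x − 2y = 11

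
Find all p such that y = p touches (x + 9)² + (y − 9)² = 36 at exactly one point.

The line touches the circle iff its distance from (−9, 9) is 6:
|0·(−9) + 1·9 − p| / √1 = 6
|p − (9)| = 6, so p = 15 or p = 3.

p = 3 or p = 15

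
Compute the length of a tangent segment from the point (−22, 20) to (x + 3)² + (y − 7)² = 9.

√521

Centre (−3, 7), r² = 9. |PO|² = (−19)² + (13)² = 530.
Power of the point: PT² = |PO|² − r² = 521, so PT = √521.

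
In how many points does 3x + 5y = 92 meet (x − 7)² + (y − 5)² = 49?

Substituting the line into the circle gives 34x² − 752x + 4489 = 0.
Discriminant = (−752)² − 4·34·(4489) = −45000 < 0.
No real roots: the line does not meet the circle.

0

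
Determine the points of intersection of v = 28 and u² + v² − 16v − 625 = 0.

Express v = 28 and substitute into the circle:
u² − 289 = 0
u = 17 or u = −17, giving (17, 28) and (−17, 28).

(−17, 28) and (17, 28)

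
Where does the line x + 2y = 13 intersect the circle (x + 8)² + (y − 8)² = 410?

(−25, 19) and (11, 1)

From the line, y = (13 − x)/2. Substituting:
5x² + 70x − 1375 = 0  ⟹  x² + 14x − 275 = 0
x = 11 or x = −25, giving (11, 1) and (−25, 19).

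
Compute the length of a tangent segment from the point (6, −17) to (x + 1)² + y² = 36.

With centre O = (−1, 0), |OP|² = 338 and r² = 36.
Power of the point: PT² = |PO|² − r² = 302, so PT = √302.

√302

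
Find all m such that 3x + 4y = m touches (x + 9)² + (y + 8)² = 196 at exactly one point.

m = −129 or m = 11

For a tangent, require d(centre, line) = r = 14.
|3·(−9) + 4·(−8) − m| / √25 = 14
|m − (−59)| = 14·5, so m = 11 or m = −129.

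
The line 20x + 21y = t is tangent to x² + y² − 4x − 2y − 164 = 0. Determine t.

The line touches the circle iff its distance from (2, 1) is 13:
|20·2 + 21·1 − t| / √841 = 13
|t − (61)| = 13·29, so t = 438 or t = −316.

t = −316 or t = 438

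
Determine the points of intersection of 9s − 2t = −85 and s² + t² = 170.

(−11, −7) and (−7, 11)

From the line, t = (85 + 9s)/2. Substituting:
85s² + 1530s + 6545 = 0  ⟹  s² + 18s + 77 = 0
s = −7 or s = −11, giving (−7, 11) and (−11, −7).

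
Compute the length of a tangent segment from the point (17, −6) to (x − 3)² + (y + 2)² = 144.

2√17

With centre O = (3, −2), |OP|² = 212 and r² = 144.
The tangent meets the radius at right angles, so tangent² = |PO|² − r² = 212 − 144 = 68.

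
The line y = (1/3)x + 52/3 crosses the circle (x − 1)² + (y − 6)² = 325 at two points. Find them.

From the line, y = (52 + x)/3. Substituting:
10x² + 50x − 1760 = 0  ⟹  x² + 5x − 176 = 0
x = 11 or x = −16, giving (11, 21) and (−16, 12).

(−16, 12) and (11, 21)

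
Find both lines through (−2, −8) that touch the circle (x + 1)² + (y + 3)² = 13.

2x − 3y = 20 and 3x + 2y = −22

A line y − (−8) = m(x − (−2)) is tangent when its distance from (−1, −3) is √13:
[m·(1) − (5)]² = 13(m² + 1)
6m² + 5m − 6 = 0, so m = 2/3 or m = −3/2.
Through (−2, −8) these give 2x − 3y = 20 and 3x + 2y = −22.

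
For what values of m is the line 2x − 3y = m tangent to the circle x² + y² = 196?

m = ±14√13

For a tangent, require d(centre, line) = r = 14.
|2·0 − 3·0 − m| / √13 = 14
|m| = 14√13.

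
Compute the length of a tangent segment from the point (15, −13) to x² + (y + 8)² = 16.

Centre (0, −8), r² = 16. |PO|² = (15)² + (−5)² = 250.
Power of the point: PT² = |PO|² − r² = 234, so PT = 3√26.

3√26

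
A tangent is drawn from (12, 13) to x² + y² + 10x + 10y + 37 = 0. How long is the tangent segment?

The centre is (−5, −5) and r = √13. The square of the distance from P to the centre is 289 + 324 = 613.
Power of the point: PT² = |PO|² − r² = 600, so PT = 10√6.

10√6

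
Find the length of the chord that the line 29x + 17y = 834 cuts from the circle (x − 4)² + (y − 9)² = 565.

Centre (4, 9), r² = 565. Perpendicular distance d from centre to line = |−565| / √1130 = 565/√1130.
Half the chord is √(r² − d²) = √(565/2), so the full chord is √1130.

√1130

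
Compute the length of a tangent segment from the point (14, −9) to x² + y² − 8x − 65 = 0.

10

With centre O = (4, 0), |OP|² = 181 and r² = 81.
By the tangent–radius right angle, tangent length = √(|PO|² − r²) = √100 = 10.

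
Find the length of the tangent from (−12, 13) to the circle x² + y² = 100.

Centre (0, 0), r² = 100. |PO|² = (−12)² + (13)² = 313.
By the tangent–radius right angle, tangent length = √(|PO|² − r²) = √213.

√213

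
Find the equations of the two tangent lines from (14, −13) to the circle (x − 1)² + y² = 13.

A line y − (−13) = m(x − (14)) is tangent when its distance from (1, 0) is √13:
(−13m − (13))² = 13(m² + 1)
6m² + 13m + 6 = 0, so m = −3/2 or m = −2/3.
Through (14, −13) these give 3x + 2y = 16 and 2x + 3y = −11.

3x + 2y = 16 and 2x + 3y = −11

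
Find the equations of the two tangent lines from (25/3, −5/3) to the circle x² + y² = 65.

8x + y = 65 and 7x − 4y = 65

Let a tangent through (25/3, −5/3) have slope m. Its distance from (0, 0) must equal √65:
(−25/3m − (5/3))² = 65(m² + 1)
4m² + 25m − 56 = 0, so m = −8 or m = 7/4.
With m = −8: 8x + y = 65. With m = 7/4: 7x − 4y = 65.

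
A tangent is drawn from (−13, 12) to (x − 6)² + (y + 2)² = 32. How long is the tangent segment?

5√21

With centre O = (6, −2), |OP|² = 557 and r² = 32.
By the tangent–radius right angle, tangent length = √(|PO|² − r²) = √525 = 5√21.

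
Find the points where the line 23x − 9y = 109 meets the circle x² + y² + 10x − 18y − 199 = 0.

Substitute y = (−109 + 23x)/9:
610x² − 7930x + 13420 = 0  ⟹  x² − 13x + 22 = 0
x = 11 or x = 2, giving (11, 16) and (2, −7).

(2, −7) and (11, 16)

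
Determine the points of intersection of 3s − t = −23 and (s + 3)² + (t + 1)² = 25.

(−8, −1) and (−7, 2)

From the line, t = 3s + 23. Substituting:
10s² + 150s + 560 = 0  ⟹  s² + 15s + 56 = 0
s = −7 or s = −8, giving (−7, 2) and (−8, −1).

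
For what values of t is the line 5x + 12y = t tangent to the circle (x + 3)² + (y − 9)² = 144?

For a tangent, require d(centre, line) = r = 12.
|5·(−3) + 12·9 − t| / √169 = 12
|t − (93)| = 12·13, so t = 249 or t = −63.

t = −63 or t = 249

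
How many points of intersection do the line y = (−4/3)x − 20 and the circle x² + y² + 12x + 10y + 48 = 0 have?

0

Substituting the line into the circle gives 25x² + 468x + 2232 = 0.
Discriminant = (468)² − 4·25·(2232) = −4176 < 0.
No real roots: the line does not meet the circle.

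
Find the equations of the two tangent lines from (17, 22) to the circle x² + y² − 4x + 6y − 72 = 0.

9x − 2y = 109 and 6x − 7y = −52

A line y − (22) = m(x − (17)) is tangent when its distance from (2, −3) is √85:
(−15m − (−25))² = 85(m² + 1)
14m² − 75m + 54 = 0, so m = 9/2 or m = 6/7.
Through (17, 22) these give 9x − 2y = 109 and 6x − 7y = −52.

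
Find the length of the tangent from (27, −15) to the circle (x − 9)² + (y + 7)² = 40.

Centre (9, −7), r² = 40. |PO|² = (18)² + (−8)² = 388.
The tangent meets the radius at right angles, so tangent² = |PO|² − r² = 388 − 40 = 348.

2√87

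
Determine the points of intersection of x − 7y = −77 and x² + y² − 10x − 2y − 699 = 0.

Substitute y = (77 + x)/7:
50x² − 350x − 29400 = 0  ⟹  x² − 7x − 588 = 0
x = 28 or x = −21, giving (28, 15) and (−21, 8).

(−21, 8) and (28, 15)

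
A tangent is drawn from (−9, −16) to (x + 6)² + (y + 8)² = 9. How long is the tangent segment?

The centre is (−6, −8) and r = 3. The square of the distance from P to the centre is 9 + 64 = 73.
Power of the point: PT² = |PO|² − r² = 64, so PT = 8.

8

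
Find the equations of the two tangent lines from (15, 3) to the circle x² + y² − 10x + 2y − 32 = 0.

7x − 3y = 96 and 3x + 7y = 66

A line y − (3) = m(x − (15)) is tangent when its distance from (5, −1) is √58:
(−10m − (−4))² = 58(m² + 1)
21m² − 40m − 21 = 0, so m = 7/3 or m = −3/7.
With m = 7/3: 7x − 3y = 96. With m = −3/7: 3x + 7y = 66.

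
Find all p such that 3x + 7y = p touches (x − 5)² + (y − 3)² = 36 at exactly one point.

The line touches the circle iff its distance from (5, 3) is 6:
|3·5 + 7·3 − p| / √58 = 6
|p − (36)| = 6√58.

p = 36 ± 6√58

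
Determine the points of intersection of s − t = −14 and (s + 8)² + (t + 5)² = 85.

Substitute t = s + 14:
2s² + 54s + 340 = 0  ⟹  s² + 27s + 170 = 0
s = −10 or s = −17, giving (−10, 4) and (−17, −3).

(−17, −3) and (−10, 4)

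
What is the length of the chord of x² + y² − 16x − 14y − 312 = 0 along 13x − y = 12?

3√170

Centre (8, 7), r² = 425. Perpendicular distance d from centre to line = |85| / √170 = 85/√170.
Half the chord is √(r² − d²) = √(765/2), so the full chord is 3√170.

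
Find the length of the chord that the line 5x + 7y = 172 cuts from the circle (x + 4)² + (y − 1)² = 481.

Centre (−4, 1), r² = 481. Perpendicular distance d from centre to line = |−185| / √74 = 185/√74.
Chord = 2√(r² − d²) = 2·√(37/2) = √74.

√74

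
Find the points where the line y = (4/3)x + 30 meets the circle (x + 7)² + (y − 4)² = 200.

(−21, 2) and (−9, 18)

Express y = (90 + 4x)/3 and substitute into the circle:
25x² + 750x + 4725 = 0  ⟹  x² + 30x + 189 = 0
x = −9 or x = −21, giving (−9, 18) and (−21, 2).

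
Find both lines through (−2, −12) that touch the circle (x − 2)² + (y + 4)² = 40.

Write the tangent as mx − y + (−12 − m·(−2)) = 0 and set its distance from the centre to 2√10:
(4m − (8))² = 40(m² + 1)
3m² + 8m − 3 = 0, so m = −3 or m = 1/3.
Through (−2, −12) these give 3x + y = −18 and x − 3y = 34.

3x + y = −18 and x − 3y = 34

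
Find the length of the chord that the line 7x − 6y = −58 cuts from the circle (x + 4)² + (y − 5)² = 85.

Express y = (58 + 7x)/6 and substitute into the circle:
85x² + 680x − 1700 = 0  ⟹  x² + 8x − 20 = 0
x = 2 or x = −10, giving (2, 12) and (−10, −2).
Chord length = distance between (2, 12) and (−10, −2) = √340 = 2√85.

2√85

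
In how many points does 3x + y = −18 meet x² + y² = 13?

0

Centre (0, 0), r² = 13. Distance² from centre to line = (18)²/10 = 162/5.
Since d² > r², the line lies outside the circle.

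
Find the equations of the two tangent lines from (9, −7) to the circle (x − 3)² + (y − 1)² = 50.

Write the tangent as mx − y + (−7 − m·(9)) = 0 and set its distance from the centre to 5√2:
(−6m − (8))² = 50(m² + 1)
7m² − 48m − 7 = 0, so m = −1/7 or m = 7.
With m = −1/7: x + 7y = −40. With m = 7: 7x − y = 70.

x + 7y = −40 and 7x − y = 70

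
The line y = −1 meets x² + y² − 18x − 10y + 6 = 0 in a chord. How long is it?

16

Express y = −1 and substitute into the circle:
x² − 18x + 17 = 0
x = 17 or x = 1, giving (17, −1) and (1, −1).
|(17, −1) − (1, −1)| = √((16)² + (0)²) = 16.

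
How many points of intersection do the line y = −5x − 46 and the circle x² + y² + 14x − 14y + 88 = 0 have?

Centre (−7, 7), r² = 10. Distance² from centre to line = (18)²/26 = 162/13.
Since d² > r², the line lies outside the circle.

0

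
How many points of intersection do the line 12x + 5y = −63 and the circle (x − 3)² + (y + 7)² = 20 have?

d² = (12·3 + 5·(−7) − (−63))²/169 = 4096/169; r² = 20.
Since d² > r², the line lies outside the circle.

0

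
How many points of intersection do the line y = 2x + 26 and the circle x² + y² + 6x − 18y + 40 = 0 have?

2

Substituting the line into the circle gives 5x² + 74x + 248 = 0.
Discriminant = (74)² − 4·5·(248) = 516 > 0.
Two real roots: the line is a secant.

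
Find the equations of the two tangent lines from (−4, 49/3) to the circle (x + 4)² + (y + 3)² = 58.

7x − 3y = −77 and 7x + 3y = 21

Write the tangent as mx − y + (49/3 − m·(−4)) = 0 and set its distance from the centre to √58:
[m·(0) − (−58/3)]² = 58(m² + 1)
9m² − 49 = 0, so m = 7/3 or m = −7/3.
Through (−4, 49/3) these give 7x − 3y = −77 and 7x + 3y = 21.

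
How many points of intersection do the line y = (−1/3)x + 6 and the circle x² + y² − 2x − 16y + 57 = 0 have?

2

Substituting the line into the circle gives 10x² − 6x − 27 = 0.
Δ = 36 − (−1080) = 1116.
Two real roots: the line is a secant.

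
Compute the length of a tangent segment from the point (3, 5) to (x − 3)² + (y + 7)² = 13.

Centre (3, −7), r² = 13. |PO|² = (0)² + (12)² = 144.
The tangent meets the radius at right angles, so tangent² = |PO|² − r² = 144 − 13 = 131.

√131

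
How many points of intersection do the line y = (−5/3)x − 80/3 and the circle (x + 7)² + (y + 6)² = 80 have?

2

d² = (5·(−7) + 3·(−6) − (−80))²/34 = 729/34; r² = 80.
Since d² < r², the line cuts the circle twice.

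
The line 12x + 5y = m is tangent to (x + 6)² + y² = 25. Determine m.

m = −137 or m = −7

The line touches the circle iff its distance from (−6, 0) is 5:
|12·(−6) + 5·0 − m| / √169 = 5
|m − (−72)| = 5·13, so m = −7 or m = −137.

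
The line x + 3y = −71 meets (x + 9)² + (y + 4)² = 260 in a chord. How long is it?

From the line, y = (−71 − x)/3. Substituting:
10x² + 280x + 1870 = 0  ⟹  x² + 28x + 187 = 0
x = −11 or x = −17, giving (−11, −20) and (−17, −18).
Chord length = distance between (−11, −20) and (−17, −18) = √40 = 2√10.

2√10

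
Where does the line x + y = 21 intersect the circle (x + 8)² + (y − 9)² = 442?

(−9, 30) and (13, 8)

Substitute y = −x + 21:
2x² − 8x − 234 = 0  ⟹  x² − 4x − 117 = 0
x = 13 or x = −9, giving (13, 8) and (−9, 30).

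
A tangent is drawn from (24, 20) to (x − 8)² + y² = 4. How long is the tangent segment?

2√163

With centre O = (8, 0), |OP|² = 656 and r² = 4.
Power of the point: PT² = |PO|² − r² = 652, so PT = 2√163.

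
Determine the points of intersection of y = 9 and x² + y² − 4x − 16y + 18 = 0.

Express y = 9 and substitute into the circle:
x² − 4x − 45 = 0
x = 9 or x = −5, giving (9, 9) and (−5, 9).

(−5, 9) and (9, 9)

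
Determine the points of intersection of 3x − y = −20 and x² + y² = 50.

(−7, −1) and (−5, 5)

Substitute y = 3x + 20:
10x² + 120x + 350 = 0  ⟹  x² + 12x + 35 = 0
x = −5 or x = −7, giving (−5, 5) and (−7, −1).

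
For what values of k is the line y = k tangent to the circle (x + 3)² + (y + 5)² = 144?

For a tangent, require d(centre, line) = r = 12.
|0·(−3) + 1·(−5) − k| / √1 = 12
|k − (−5)| = 12, so k = 7 or k = −17.

k = −17 or k = 7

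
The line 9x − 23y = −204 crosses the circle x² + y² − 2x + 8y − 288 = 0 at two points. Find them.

(−15, 3) and (8, 12)

Express y = (204 + 9x)/23 and substitute into the circle:
610x² + 4270x − 73200 = 0  ⟹  x² + 7x − 120 = 0
x = 8 or x = −15, giving (8, 12) and (−15, 3).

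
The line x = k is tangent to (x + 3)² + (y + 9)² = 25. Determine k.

For a tangent, require d(centre, line) = r = 5.
|1·(−3) + 0·(−9) − k| / √1 = 5
|k − (−3)| = 5, so k = 2 or k = −8.

k = −8 or k = 2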